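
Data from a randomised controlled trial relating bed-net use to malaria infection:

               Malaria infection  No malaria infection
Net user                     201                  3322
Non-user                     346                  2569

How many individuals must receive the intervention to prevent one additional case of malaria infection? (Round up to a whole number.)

Risk in treated group = 201/3523 = 0.05705; risk in control = 346/2915 = 0.11870.
Absolute risk reduction = 0.11870 − 0.05705 = 0.06164
NNT = 1 / ARR = 1 / 0.06164 = 16.223 → round up → 17

17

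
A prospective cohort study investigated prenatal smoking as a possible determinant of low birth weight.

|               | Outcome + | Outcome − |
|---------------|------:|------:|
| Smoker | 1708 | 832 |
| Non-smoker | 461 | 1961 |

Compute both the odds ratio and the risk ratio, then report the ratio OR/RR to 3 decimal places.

2.472

Cells: a = 1708, b = 832, c = 461, d = 1961.
OR = (1708·1961)/(832·461) = 3349388/383552 = 8.73255
Risk in exposed = 1708/2540 = 0.67244; risk in unexposed = 461/2422 = 0.19034; RR = 3.53287
OR/RR = 8.73255 / 3.53287 = 2.47180
The outcome is not rare, so the OR lies further from 1 than the RR.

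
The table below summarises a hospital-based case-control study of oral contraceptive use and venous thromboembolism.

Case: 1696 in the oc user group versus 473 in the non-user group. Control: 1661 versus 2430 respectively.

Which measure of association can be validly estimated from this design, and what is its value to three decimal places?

From the description: a = 1696, b = 1661, c = 473, d = 2430.
This is a hospital-based case-control study: participants were sampled on outcome status, so risks in the source population cannot be estimated directly — relative risk is not valid here. The odds ratio is the appropriate measure.
OR = (a·d)/(b·c) = (1696 × 2430) / (1661 × 473) = 4121280 / 785653 = 5.24567

5.246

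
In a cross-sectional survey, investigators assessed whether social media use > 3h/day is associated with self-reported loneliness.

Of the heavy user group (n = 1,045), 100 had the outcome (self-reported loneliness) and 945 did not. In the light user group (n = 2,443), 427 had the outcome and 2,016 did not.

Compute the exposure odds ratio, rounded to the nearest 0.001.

From the description: a = 100, b = 945, c = 427, d = 2016.
OR = (a·d)/(b·c) = (100 × 2016) / (945 × 427) = 201600 / 403515 = 0.49961
Exposure is associated with lower odds of self-reported loneliness (OR = 0.50 < 1).

0.500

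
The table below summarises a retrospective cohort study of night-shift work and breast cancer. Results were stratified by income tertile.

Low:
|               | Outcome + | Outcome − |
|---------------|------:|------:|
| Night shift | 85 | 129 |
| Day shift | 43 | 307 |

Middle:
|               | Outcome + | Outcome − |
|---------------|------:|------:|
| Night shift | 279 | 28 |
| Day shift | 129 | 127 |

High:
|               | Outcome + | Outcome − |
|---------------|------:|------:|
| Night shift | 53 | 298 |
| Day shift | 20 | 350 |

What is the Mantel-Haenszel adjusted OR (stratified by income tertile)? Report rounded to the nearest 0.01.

OR_MH = Σ(aᵢdᵢ/nᵢ) / Σ(bᵢcᵢ/nᵢ), where nᵢ is the stratum total.
Stratum 1 (Low): n = 564; a·d/n = 85·307/564 = 46.2677; b·c/n = 129·43/564 = 9.8351
Stratum 2 (Middle): n = 563; a·d/n = 279·127/563 = 62.9361; b·c/n = 28·129/563 = 6.4156
Stratum 3 (High): n = 721; a·d/n = 53·350/721 = 25.7282; b·c/n = 298·20/721 = 8.2663
OR_MH = (46.2677 + 62.9361 + 25.7282) / (9.8351 + 6.4156 + 8.2663) = 134.9319 / 24.5170 = 5.50360

5.50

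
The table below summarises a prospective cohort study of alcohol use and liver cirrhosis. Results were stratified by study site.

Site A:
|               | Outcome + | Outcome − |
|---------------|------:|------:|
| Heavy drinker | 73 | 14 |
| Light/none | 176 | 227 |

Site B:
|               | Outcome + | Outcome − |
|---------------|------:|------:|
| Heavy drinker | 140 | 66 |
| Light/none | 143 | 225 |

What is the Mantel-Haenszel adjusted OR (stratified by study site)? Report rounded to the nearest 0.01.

4.13

OR_MH = Σ(aᵢdᵢ/nᵢ) / Σ(bᵢcᵢ/nᵢ), where nᵢ is the stratum total.
Stratum 1 (Site A): n = 490; a·d/n = 73·227/490 = 33.8184; b·c/n = 14·176/490 = 5.0286
Stratum 2 (Site B): n = 574; a·d/n = 140·225/574 = 54.8780; b·c/n = 66·143/574 = 16.4425
OR_MH = (33.8184 + 54.8780) / (5.0286 + 16.4425) = 88.6964 / 21.4711 = 4.13097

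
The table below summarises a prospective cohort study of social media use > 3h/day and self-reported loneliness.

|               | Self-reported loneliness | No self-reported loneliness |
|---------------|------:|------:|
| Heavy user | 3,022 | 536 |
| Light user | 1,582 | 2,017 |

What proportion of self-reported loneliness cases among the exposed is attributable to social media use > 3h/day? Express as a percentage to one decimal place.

Cells: a = 3022, b = 536, c = 1582, d = 2017.
Risk in exposed = 3022/3558 = 0.84935; risk in unexposed = 1582/3599 = 0.43957.
RR = 0.84935/0.43957 = 1.93225
AR% = (RR − 1)/RR × 100 = (1.93225 − 1)/1.93225 × 100 = 48.2469%

48.2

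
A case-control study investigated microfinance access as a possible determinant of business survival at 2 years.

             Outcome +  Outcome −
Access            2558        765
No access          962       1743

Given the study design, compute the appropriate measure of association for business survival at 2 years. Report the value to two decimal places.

Cells: a = 2558, b = 765, c = 962, d = 1743.
This is a case-control study: participants were sampled on outcome status, so risks in the source population cannot be estimated directly — relative risk is not valid here. The odds ratio is the appropriate measure.
OR = (a·d)/(b·c) = (2558 × 1743) / (765 × 962) = 4458594 / 735930 = 6.05845

6.06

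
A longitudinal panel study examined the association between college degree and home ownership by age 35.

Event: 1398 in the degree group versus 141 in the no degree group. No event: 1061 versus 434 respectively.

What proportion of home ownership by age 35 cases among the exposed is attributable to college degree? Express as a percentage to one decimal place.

56.9

From the description: a = 1398, b = 1061, c = 141, d = 434.
Risk in exposed = 1398/2459 = 0.56852; risk in unexposed = 141/575 = 0.24522.
RR = 0.56852/0.24522 = 2.31845
AR% = (RR − 1)/RR × 100 = (2.31845 − 1)/2.31845 × 100 = 56.8677%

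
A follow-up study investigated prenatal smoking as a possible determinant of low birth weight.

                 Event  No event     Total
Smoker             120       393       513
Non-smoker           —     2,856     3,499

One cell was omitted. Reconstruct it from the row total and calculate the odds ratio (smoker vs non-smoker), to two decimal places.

1.36

The missing cell is in the unexposed row: 3499 − 2856 = 643.
So a = 120, b = 393, c = 643, d = 2856.
OR = (a·d)/(b·c) = (120 × 2856) / (393 × 643) = 342720 / 252699 = 1.35624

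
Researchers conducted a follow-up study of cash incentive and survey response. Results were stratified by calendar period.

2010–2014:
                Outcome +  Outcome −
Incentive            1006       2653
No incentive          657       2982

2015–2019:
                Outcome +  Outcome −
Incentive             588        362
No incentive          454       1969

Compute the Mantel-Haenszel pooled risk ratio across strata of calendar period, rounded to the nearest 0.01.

RR_MH = Σ(aᵢ·n₀ᵢ/nᵢ) / Σ(cᵢ·n₁ᵢ/nᵢ), with n₁ᵢ = aᵢ+bᵢ (exposed), n₀ᵢ = cᵢ+dᵢ (unexposed), nᵢ = n₁ᵢ+n₀ᵢ.
Stratum 1 (2010–2014): n₁ = 3659, n₀ = 3639, n = 7298; a·n₀/n = 1006·3639/7298 = 501.6215; c·n₁/n = 657·3659/7298 = 329.4002
Stratum 2 (2015–2019): n₁ = 950, n₀ = 2423, n = 3373; a·n₀/n = 588·2423/3373 = 422.3908; c·n₁/n = 454·950/3373 = 127.8684
RR_MH = (501.6215 + 422.3908) / (329.4002 + 127.8684) = 924.0123 / 457.2686 = 2.02072

2.02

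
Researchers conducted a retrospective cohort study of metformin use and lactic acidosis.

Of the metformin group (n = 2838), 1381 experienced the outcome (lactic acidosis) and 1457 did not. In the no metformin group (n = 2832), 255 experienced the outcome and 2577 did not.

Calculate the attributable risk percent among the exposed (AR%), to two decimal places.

From the description: a = 1381, b = 1457, c = 255, d = 2577.
Risk in exposed = 1381/2838 = 0.48661; risk in unexposed = 255/2832 = 0.09004.
RR = 0.48661/0.09004 = 5.40424
AR% = (RR − 1)/RR × 100 = (5.40424 − 1)/5.40424 × 100 = 81.4960%

81.50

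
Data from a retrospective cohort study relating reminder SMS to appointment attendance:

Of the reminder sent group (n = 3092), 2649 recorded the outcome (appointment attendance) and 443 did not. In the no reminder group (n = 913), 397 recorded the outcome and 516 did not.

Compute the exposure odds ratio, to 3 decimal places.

From the description: a = 2649, b = 443, c = 397, d = 516.
OR = (a·d)/(b·c) = (2649 × 516) / (443 × 397) = 1366884 / 175871 = 7.77208
The odds of appointment attendance are about 7.77 times as high in the reminder sent group.

7.772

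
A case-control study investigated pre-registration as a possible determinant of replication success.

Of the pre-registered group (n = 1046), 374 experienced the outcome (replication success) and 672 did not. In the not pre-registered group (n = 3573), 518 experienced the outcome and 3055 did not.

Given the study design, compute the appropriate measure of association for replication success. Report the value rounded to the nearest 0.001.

From the description: a = 374, b = 672, c = 518, d = 3055.
This is a case-control study: participants were sampled on outcome status, so risks in the source population cannot be estimated directly — relative risk is not valid here. The odds ratio is the appropriate measure.
OR = (a·d)/(b·c) = (374 × 3055) / (672 × 518) = 1142570 / 348096 = 3.28234

3.282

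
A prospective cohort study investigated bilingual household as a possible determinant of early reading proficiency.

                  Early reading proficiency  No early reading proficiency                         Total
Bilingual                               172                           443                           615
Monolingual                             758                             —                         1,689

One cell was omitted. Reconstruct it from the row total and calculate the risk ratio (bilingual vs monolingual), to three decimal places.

0.623

The missing cell is in the unexposed row: 1689 − 758 = 931.
So a = 172, b = 443, c = 758, d = 931.
RR = [a/(a+b)] / [c/(c+d)] = (172/615) / (758/1689) = 0.27967/0.44879 = 0.62318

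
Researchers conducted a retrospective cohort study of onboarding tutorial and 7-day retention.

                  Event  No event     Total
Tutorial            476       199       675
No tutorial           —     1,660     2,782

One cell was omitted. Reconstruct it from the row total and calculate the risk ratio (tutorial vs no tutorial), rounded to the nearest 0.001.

1.749

The missing cell is in the unexposed row: 2782 − 1660 = 1122.
So a = 476, b = 199, c = 1122, d = 1660.
RR = [a/(a+b)] / [c/(c+d)] = (476/675) / (1122/2782) = 0.70519/0.40331 = 1.74851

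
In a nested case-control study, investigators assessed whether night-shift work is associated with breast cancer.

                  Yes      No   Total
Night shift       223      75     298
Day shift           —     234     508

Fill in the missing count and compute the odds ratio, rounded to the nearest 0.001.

The missing cell is in the unexposed row: 508 − 234 = 274.
So a = 223, b = 75, c = 274, d = 234.
OR = (a·d)/(b·c) = (223 × 234) / (75 × 274) = 52182 / 20550 = 2.53927

2.539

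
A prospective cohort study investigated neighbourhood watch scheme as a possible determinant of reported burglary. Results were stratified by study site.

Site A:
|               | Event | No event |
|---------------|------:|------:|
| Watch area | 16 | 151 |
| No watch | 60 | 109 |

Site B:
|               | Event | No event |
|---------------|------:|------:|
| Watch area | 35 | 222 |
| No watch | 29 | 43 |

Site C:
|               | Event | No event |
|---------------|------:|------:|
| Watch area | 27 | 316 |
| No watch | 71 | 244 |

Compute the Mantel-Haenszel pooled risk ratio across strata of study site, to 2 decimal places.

RR_MH = Σ(aᵢ·n₀ᵢ/nᵢ) / Σ(cᵢ·n₁ᵢ/nᵢ), with n₁ᵢ = aᵢ+bᵢ (exposed), n₀ᵢ = cᵢ+dᵢ (unexposed), nᵢ = n₁ᵢ+n₀ᵢ.
Stratum 1 (Site A): n₁ = 167, n₀ = 169, n = 336; a·n₀/n = 16·169/336 = 8.0476; c·n₁/n = 60·167/336 = 29.8214
Stratum 2 (Site B): n₁ = 257, n₀ = 72, n = 329; a·n₀/n = 35·72/329 = 7.6596; c·n₁/n = 29·257/329 = 22.6535
Stratum 3 (Site C): n₁ = 343, n₀ = 315, n = 658; a·n₀/n = 27·315/658 = 12.9255; c·n₁/n = 71·343/658 = 37.0106
RR_MH = (8.0476 + 7.6596 + 12.9255) / (29.8214 + 22.6535 + 37.0106) = 28.6327 / 89.4856 = 0.31997

0.32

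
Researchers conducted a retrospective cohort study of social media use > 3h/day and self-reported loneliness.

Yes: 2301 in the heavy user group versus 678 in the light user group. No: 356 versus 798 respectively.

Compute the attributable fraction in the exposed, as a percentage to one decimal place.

From the description: a = 2301, b = 356, c = 678, d = 798.
Risk in exposed = 2301/2657 = 0.86601; risk in unexposed = 678/1476 = 0.45935.
RR = 0.86601/0.45935 = 1.88531
AR% = (RR − 1)/RR × 100 = (1.88531 − 1)/1.88531 × 100 = 46.9582%

47.0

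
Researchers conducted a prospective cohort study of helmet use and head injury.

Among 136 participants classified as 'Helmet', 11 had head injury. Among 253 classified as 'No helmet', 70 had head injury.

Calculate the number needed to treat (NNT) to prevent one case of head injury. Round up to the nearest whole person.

Risk in treated group = 11/136 = 0.08088; risk in control = 70/253 = 0.27668.
Absolute risk reduction = 0.27668 − 0.08088 = 0.19580
NNT = 1 / ARR = 1 / 0.19580 = 5.107 → round up → 6

6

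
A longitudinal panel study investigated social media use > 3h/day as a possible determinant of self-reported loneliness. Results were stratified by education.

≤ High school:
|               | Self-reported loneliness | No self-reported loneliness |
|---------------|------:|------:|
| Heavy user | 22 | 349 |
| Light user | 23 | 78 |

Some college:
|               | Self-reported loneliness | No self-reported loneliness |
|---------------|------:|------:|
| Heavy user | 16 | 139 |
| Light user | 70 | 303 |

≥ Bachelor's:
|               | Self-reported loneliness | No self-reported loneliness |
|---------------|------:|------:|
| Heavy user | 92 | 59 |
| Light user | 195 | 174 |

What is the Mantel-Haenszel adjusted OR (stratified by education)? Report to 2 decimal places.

OR_MH = Σ(aᵢdᵢ/nᵢ) / Σ(bᵢcᵢ/nᵢ), where nᵢ is the stratum total.
Stratum 1 (≤ High school): n = 472; a·d/n = 22·78/472 = 3.6356; b·c/n = 349·23/472 = 17.0064
Stratum 2 (Some college): n = 528; a·d/n = 16·303/528 = 9.1818; b·c/n = 139·70/528 = 18.4280
Stratum 3 (≥ Bachelor's): n = 520; a·d/n = 92·174/520 = 30.7846; b·c/n = 59·195/520 = 22.1250
OR_MH = (3.6356 + 9.1818 + 30.7846) / (17.0064 + 18.4280 + 22.1250) = 43.6020 / 57.5594 = 0.75751

0.76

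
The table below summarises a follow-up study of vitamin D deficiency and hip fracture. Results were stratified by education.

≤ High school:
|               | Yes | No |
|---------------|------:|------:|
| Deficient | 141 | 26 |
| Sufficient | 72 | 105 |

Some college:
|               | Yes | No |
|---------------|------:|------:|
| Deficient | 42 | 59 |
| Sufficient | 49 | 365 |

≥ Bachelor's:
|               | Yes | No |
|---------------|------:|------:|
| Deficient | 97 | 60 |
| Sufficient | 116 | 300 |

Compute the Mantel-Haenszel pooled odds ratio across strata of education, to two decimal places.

OR_MH = Σ(aᵢdᵢ/nᵢ) / Σ(bᵢcᵢ/nᵢ), where nᵢ is the stratum total.
Stratum 1 (≤ High school): n = 344; a·d/n = 141·105/344 = 43.0378; b·c/n = 26·72/344 = 5.4419
Stratum 2 (Some college): n = 515; a·d/n = 42·365/515 = 29.7670; b·c/n = 59·49/515 = 5.6136
Stratum 3 (≥ Bachelor's): n = 573; a·d/n = 97·300/573 = 50.7853; b·c/n = 60·116/573 = 12.1466
OR_MH = (43.0378 + 29.7670 + 50.7853) / (5.4419 + 5.6136 + 12.1466) = 123.5901 / 23.2020 = 5.32669

5.33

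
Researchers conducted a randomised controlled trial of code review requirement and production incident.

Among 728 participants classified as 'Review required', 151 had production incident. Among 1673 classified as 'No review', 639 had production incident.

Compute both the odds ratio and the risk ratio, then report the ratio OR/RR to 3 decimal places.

From the description: a = 151, b = 577, c = 639, d = 1034.
OR = (151·1034)/(577·639) = 156134/368703 = 0.42347
Risk in exposed = 151/728 = 0.20742; risk in unexposed = 639/1673 = 0.38195; RR = 0.54305
OR/RR = 0.42347 / 0.54305 = 0.77979
The outcome is not rare, so the OR lies further from 1 than the RR.

0.780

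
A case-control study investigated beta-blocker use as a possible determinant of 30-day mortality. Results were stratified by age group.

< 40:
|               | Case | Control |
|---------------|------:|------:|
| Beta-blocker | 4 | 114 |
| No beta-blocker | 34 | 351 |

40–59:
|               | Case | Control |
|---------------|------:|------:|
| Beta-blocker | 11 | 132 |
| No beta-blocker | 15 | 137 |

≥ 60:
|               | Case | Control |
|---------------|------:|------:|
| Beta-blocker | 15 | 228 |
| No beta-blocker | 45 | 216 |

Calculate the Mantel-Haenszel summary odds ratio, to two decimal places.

0.41

OR_MH = Σ(aᵢdᵢ/nᵢ) / Σ(bᵢcᵢ/nᵢ), where nᵢ is the stratum total.
Stratum 1 (< 40): n = 503; a·d/n = 4·351/503 = 2.7913; b·c/n = 114·34/503 = 7.7058
Stratum 2 (40–59): n = 295; a·d/n = 11·137/295 = 5.1085; b·c/n = 132·15/295 = 6.7119
Stratum 3 (≥ 60): n = 504; a·d/n = 15·216/504 = 6.4286; b·c/n = 228·45/504 = 20.3571
OR_MH = (2.7913 + 5.1085 + 6.4286) / (7.7058 + 6.7119 + 20.3571) = 14.3283 / 34.7748 = 0.41203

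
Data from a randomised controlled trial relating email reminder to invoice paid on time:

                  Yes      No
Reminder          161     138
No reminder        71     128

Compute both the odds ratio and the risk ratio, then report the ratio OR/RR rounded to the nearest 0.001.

1.394

Cells: a = 161, b = 138, c = 71, d = 128.
OR = (161·128)/(138·71) = 20608/9798 = 2.10329
Risk in exposed = 161/299 = 0.53846; risk in unexposed = 71/199 = 0.35678; RR = 1.50921
OR/RR = 2.10329 / 1.50921 = 1.39363
The outcome is not rare, so the OR lies further from 1 than the RR.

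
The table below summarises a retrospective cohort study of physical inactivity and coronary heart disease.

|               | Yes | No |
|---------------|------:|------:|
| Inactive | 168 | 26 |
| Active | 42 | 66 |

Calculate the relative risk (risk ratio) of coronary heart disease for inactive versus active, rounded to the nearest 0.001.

2.227

Cells: a = 168, b = 26, c = 42, d = 66.
Risk in exposed = 168/194 = 0.86598; risk in unexposed = 42/108 = 0.38889.
RR = 0.86598 / 0.38889 = 2.22680
The risk among the exposed is 2.23 times that among the unexposed.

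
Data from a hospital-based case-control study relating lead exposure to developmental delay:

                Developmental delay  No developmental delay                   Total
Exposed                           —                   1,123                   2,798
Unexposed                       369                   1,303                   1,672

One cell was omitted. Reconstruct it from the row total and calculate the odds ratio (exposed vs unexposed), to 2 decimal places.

The missing cell is in the exposed row: 2798 − 1123 = 1675.
So a = 1675, b = 1123, c = 369, d = 1303.
OR = (a·d)/(b·c) = (1675 × 1303) / (1123 × 369) = 2182525 / 414387 = 5.26688

5.27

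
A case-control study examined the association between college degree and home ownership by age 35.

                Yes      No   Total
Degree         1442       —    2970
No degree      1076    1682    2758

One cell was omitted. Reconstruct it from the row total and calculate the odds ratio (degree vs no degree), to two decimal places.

The missing cell is in the exposed row: 2970 − 1442 = 1528.
So a = 1442, b = 1528, c = 1076, d = 1682.
OR = (a·d)/(b·c) = (1442 × 1682) / (1528 × 1076) = 2425444 / 1644128 = 1.47522

1.48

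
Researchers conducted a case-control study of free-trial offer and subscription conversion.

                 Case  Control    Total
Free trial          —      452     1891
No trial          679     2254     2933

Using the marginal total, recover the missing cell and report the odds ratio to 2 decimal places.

10.57

The missing cell is in the exposed row: 1891 − 452 = 1439.
So a = 1439, b = 452, c = 679, d = 2254.
OR = (a·d)/(b·c) = (1439 × 2254) / (452 × 679) = 3243506 / 306908 = 10.56833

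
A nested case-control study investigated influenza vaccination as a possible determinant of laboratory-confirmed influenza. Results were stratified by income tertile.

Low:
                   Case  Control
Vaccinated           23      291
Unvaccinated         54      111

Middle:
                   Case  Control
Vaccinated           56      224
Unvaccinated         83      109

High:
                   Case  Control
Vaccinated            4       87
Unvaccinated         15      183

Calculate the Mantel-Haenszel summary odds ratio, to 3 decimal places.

0.271

OR_MH = Σ(aᵢdᵢ/nᵢ) / Σ(bᵢcᵢ/nᵢ), where nᵢ is the stratum total.
Stratum 1 (Low): n = 479; a·d/n = 23·111/479 = 5.3299; b·c/n = 291·54/479 = 32.8058
Stratum 2 (Middle): n = 472; a·d/n = 56·109/472 = 12.9322; b·c/n = 224·83/472 = 39.3898
Stratum 3 (High): n = 289; a·d/n = 4·183/289 = 2.5329; b·c/n = 87·15/289 = 4.5156
OR_MH = (5.3299 + 12.9322 + 2.5329) / (32.8058 + 39.3898 + 4.5156) = 20.7949 / 76.7112 = 0.27108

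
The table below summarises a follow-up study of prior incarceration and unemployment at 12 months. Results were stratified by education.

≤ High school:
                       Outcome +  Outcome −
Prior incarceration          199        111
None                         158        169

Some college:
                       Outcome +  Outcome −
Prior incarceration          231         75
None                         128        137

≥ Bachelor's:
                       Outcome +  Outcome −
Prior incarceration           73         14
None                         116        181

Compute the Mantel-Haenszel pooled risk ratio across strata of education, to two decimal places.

RR_MH = Σ(aᵢ·n₀ᵢ/nᵢ) / Σ(cᵢ·n₁ᵢ/nᵢ), with n₁ᵢ = aᵢ+bᵢ (exposed), n₀ᵢ = cᵢ+dᵢ (unexposed), nᵢ = n₁ᵢ+n₀ᵢ.
Stratum 1 (≤ High school): n₁ = 310, n₀ = 327, n = 637; a·n₀/n = 199·327/637 = 102.1554; c·n₁/n = 158·310/637 = 76.8917
Stratum 2 (Some college): n₁ = 306, n₀ = 265, n = 571; a·n₀/n = 231·265/571 = 107.2067; c·n₁/n = 128·306/571 = 68.5954
Stratum 3 (≥ Bachelor's): n₁ = 87, n₀ = 297, n = 384; a·n₀/n = 73·297/384 = 56.4609; c·n₁/n = 116·87/384 = 26.2812
RR_MH = (102.1554 + 107.2067 + 56.4609) / (76.8917 + 68.5954 + 26.2812) = 265.8230 / 171.7684 = 1.54757

1.55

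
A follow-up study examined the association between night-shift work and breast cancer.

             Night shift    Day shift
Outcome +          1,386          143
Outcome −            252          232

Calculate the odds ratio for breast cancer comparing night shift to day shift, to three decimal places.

8.923

Reading the table with exposure as columns: a = 1386 (Night shift, case), b = 252 (Night shift, non-case), c = 143 (Day shift, case), d = 232.
OR = (a·d)/(b·c) = (1386 × 232) / (252 × 143) = 321552 / 36036 = 8.92308
The odds of breast cancer are about 8.92 times as high in the night shift group.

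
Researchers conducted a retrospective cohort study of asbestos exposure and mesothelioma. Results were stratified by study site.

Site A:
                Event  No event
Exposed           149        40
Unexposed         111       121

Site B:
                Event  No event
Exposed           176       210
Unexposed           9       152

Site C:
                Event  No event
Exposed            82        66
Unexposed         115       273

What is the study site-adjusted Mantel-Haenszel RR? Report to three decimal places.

RR_MH = Σ(aᵢ·n₀ᵢ/nᵢ) / Σ(cᵢ·n₁ᵢ/nᵢ), with n₁ᵢ = aᵢ+bᵢ (exposed), n₀ᵢ = cᵢ+dᵢ (unexposed), nᵢ = n₁ᵢ+n₀ᵢ.
Stratum 1 (Site A): n₁ = 189, n₀ = 232, n = 421; a·n₀/n = 149·232/421 = 82.1093; c·n₁/n = 111·189/421 = 49.8314
Stratum 2 (Site B): n₁ = 386, n₀ = 161, n = 547; a·n₀/n = 176·161/547 = 51.8026; c·n₁/n = 9·386/547 = 6.3510
Stratum 3 (Site C): n₁ = 148, n₀ = 388, n = 536; a·n₀/n = 82·388/536 = 59.3582; c·n₁/n = 115·148/536 = 31.7537
RR_MH = (82.1093 + 51.8026 + 59.3582) / (49.8314 + 6.3510 + 31.7537) = 193.2700 / 87.9361 = 2.19785

2.198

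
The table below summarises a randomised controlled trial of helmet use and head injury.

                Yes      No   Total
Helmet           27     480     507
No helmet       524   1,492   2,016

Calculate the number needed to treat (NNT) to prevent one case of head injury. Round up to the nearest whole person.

Risk in treated group = 27/507 = 0.05325; risk in control = 524/2016 = 0.25992.
Absolute risk reduction = 0.25992 − 0.05325 = 0.20667
NNT = 1 / ARR = 1 / 0.20667 = 4.839 → round up → 5

5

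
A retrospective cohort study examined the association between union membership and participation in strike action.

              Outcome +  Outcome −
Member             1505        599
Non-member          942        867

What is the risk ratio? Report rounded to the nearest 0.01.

1.37

Cells: a = 1505, b = 599, c = 942, d = 867.
Risk in exposed = 1505/2104 = 0.71530; risk in unexposed = 942/1809 = 0.52073.
RR = 0.71530 / 0.52073 = 1.37366
The risk among the exposed is 1.37 times that among the unexposed.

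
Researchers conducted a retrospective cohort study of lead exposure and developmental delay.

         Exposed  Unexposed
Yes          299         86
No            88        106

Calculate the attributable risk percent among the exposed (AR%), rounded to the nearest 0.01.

Reading the table with exposure as columns: a = 299 (Exposed, case), b = 88 (Exposed, non-case), c = 86 (Unexposed, case), d = 106.
Risk in exposed = 299/387 = 0.77261; risk in unexposed = 86/192 = 0.44792.
RR = 0.77261/0.44792 = 1.72490
AR% = (RR − 1)/RR × 100 = (1.72490 − 1)/1.72490 × 100 = 42.0255%

42.03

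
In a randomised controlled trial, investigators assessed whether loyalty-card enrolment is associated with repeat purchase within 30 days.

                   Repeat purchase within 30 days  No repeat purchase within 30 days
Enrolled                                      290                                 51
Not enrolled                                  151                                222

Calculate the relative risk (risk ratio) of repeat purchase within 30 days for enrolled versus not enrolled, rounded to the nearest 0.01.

2.10

Cells: a = 290, b = 51, c = 151, d = 222.
Risk in exposed = 290/341 = 0.85044; risk in unexposed = 151/373 = 0.40483.
RR = 0.85044 / 0.40483 = 2.10076
The risk among the exposed is 2.10 times that among the unexposed.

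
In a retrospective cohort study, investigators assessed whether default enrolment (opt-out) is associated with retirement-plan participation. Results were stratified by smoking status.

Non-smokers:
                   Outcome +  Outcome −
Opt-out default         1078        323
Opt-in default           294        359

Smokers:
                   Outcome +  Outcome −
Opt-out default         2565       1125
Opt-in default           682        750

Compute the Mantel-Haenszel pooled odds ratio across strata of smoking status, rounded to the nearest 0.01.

2.88

OR_MH = Σ(aᵢdᵢ/nᵢ) / Σ(bᵢcᵢ/nᵢ), where nᵢ is the stratum total.
Stratum 1 (Non-smokers): n = 2054; a·d/n = 1078·359/2054 = 188.4138; b·c/n = 323·294/2054 = 46.2327
Stratum 2 (Smokers): n = 5122; a·d/n = 2565·750/5122 = 375.5857; b·c/n = 1125·682/5122 = 149.7950
OR_MH = (188.4138 + 375.5857) / (46.2327 + 149.7950) = 563.9995 / 196.0277 = 2.87714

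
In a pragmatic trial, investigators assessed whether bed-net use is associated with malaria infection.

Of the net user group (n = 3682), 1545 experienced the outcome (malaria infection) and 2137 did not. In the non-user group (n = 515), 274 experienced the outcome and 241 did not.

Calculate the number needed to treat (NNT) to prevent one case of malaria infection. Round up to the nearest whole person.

Risk in treated group = 1545/3682 = 0.41961; risk in control = 274/515 = 0.53204.
Absolute risk reduction = 0.53204 − 0.41961 = 0.11243
NNT = 1 / ARR = 1 / 0.11243 = 8.894 → round up → 9

9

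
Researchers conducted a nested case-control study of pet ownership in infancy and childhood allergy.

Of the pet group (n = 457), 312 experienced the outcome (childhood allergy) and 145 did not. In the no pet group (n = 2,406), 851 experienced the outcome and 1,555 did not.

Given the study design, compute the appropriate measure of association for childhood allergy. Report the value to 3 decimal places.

From the description: a = 312, b = 145, c = 851, d = 1555.
This is a nested case-control study: participants were sampled on outcome status, so risks in the source population cannot be estimated directly — relative risk is not valid here. The odds ratio is the appropriate measure.
OR = (a·d)/(b·c) = (312 × 1555) / (145 × 851) = 485160 / 123395 = 3.93176

3.932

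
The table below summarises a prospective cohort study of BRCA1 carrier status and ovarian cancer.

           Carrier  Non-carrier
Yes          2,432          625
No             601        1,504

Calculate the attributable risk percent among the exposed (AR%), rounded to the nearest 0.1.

Reading the table with exposure as columns: a = 2432 (Carrier, case), b = 601 (Carrier, non-case), c = 625 (Non-carrier, case), d = 1504.
Risk in exposed = 2432/3033 = 0.80185; risk in unexposed = 625/2129 = 0.29357.
RR = 0.80185/0.29357 = 2.73141
AR% = (RR − 1)/RR × 100 = (2.73141 − 1)/2.73141 × 100 = 63.3889%

63.4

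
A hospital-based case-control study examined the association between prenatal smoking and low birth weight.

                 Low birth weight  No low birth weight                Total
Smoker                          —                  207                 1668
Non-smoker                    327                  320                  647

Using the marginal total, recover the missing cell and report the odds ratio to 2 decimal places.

6.91

The missing cell is in the exposed row: 1668 − 207 = 1461.
So a = 1461, b = 207, c = 327, d = 320.
OR = (a·d)/(b·c) = (1461 × 320) / (207 × 327) = 467520 / 67689 = 6.90688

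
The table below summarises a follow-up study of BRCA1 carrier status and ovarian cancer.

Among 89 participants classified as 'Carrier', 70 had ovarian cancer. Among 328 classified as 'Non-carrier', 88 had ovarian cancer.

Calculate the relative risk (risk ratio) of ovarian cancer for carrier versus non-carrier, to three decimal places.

From the description: a = 70, b = 19, c = 88, d = 240.
Risk in exposed = 70/89 = 0.78652; risk in unexposed = 88/328 = 0.26829.
RR = 0.78652 / 0.26829 = 2.93156
The risk among the exposed is 2.93 times that among the unexposed.

2.932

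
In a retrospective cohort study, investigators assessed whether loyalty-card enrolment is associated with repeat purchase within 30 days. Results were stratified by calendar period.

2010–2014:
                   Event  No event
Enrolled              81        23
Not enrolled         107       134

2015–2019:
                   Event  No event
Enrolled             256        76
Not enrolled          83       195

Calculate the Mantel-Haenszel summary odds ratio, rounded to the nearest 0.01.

6.48

OR_MH = Σ(aᵢdᵢ/nᵢ) / Σ(bᵢcᵢ/nᵢ), where nᵢ is the stratum total.
Stratum 1 (2010–2014): n = 345; a·d/n = 81·134/345 = 31.4609; b·c/n = 23·107/345 = 7.1333
Stratum 2 (2015–2019): n = 610; a·d/n = 256·195/610 = 81.8361; b·c/n = 76·83/610 = 10.3410
OR_MH = (31.4609 + 81.8361) / (7.1333 + 10.3410) = 113.2969 / 17.4743 = 6.48363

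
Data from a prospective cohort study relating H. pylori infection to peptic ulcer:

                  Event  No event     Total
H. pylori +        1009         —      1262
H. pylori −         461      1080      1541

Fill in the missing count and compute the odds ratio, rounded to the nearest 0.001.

The missing cell is in the exposed row: 1262 − 1009 = 253.
So a = 1009, b = 253, c = 461, d = 1080.
OR = (a·d)/(b·c) = (1009 × 1080) / (253 × 461) = 1089720 / 116633 = 9.34315

9.343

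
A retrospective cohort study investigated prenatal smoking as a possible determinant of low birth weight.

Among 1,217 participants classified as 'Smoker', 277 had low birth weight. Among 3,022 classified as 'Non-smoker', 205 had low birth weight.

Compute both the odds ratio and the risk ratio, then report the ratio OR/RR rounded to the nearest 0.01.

From the description: a = 277, b = 940, c = 205, d = 2817.
OR = (277·2817)/(940·205) = 780309/192700 = 4.04935
Risk in exposed = 277/1217 = 0.22761; risk in unexposed = 205/3022 = 0.06784; RR = 3.35529
OR/RR = 4.04935 / 3.35529 = 1.20686
The outcome is not rare, so the OR lies further from 1 than the RR.

1.21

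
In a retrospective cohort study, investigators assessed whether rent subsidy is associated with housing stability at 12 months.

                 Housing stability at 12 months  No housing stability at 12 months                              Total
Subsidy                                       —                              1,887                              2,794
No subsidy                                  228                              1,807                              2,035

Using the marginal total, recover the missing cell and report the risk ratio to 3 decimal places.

2.897

The missing cell is in the exposed row: 2794 − 1887 = 907.
So a = 907, b = 1887, c = 228, d = 1807.
RR = [a/(a+b)] / [c/(c+d)] = (907/2794) / (228/2035) = 0.32462/0.11204 = 2.89741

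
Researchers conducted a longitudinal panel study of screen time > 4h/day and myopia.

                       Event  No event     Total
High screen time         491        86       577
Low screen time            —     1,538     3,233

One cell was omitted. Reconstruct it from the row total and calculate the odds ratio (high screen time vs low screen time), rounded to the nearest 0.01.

The missing cell is in the unexposed row: 3233 − 1538 = 1695.
So a = 491, b = 86, c = 1695, d = 1538.
OR = (a·d)/(b·c) = (491 × 1538) / (86 × 1695) = 755158 / 145770 = 5.18048

5.18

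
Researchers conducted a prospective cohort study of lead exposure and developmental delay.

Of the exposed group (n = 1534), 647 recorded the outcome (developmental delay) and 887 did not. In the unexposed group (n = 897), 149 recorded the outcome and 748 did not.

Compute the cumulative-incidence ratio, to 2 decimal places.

From the description: a = 647, b = 887, c = 149, d = 748.
Risk in exposed = 647/1534 = 0.42177; risk in unexposed = 149/897 = 0.16611.
RR = 0.42177 / 0.16611 = 2.53913
The risk among the exposed is 2.54 times that among the unexposed.

2.54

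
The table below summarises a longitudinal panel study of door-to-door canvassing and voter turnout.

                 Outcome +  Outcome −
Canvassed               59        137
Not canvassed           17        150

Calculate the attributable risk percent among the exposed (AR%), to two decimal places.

Cells: a = 59, b = 137, c = 17, d = 150.
Risk in exposed = 59/196 = 0.30102; risk in unexposed = 17/167 = 0.10180.
RR = 0.30102/0.10180 = 2.95708
AR% = (RR − 1)/RR × 100 = (2.95708 − 1)/2.95708 × 100 = 66.1829%

66.18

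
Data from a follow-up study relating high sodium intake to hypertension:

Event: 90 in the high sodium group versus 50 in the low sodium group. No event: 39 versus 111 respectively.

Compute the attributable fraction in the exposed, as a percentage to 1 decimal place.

55.5

From the description: a = 90, b = 39, c = 50, d = 111.
Risk in exposed = 90/129 = 0.69767; risk in unexposed = 50/161 = 0.31056.
RR = 0.69767/0.31056 = 2.24651
AR% = (RR − 1)/RR × 100 = (2.24651 − 1)/2.24651 × 100 = 55.4865%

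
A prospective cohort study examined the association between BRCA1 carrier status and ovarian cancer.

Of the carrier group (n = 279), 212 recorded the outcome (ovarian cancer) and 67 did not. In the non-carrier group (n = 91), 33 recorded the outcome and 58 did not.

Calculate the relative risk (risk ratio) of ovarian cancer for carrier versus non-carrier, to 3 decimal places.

2.095

From the description: a = 212, b = 67, c = 33, d = 58.
Risk in exposed = 212/279 = 0.75986; risk in unexposed = 33/91 = 0.36264.
RR = 0.75986 / 0.36264 = 2.09536
The risk among the exposed is 2.10 times that among the unexposed.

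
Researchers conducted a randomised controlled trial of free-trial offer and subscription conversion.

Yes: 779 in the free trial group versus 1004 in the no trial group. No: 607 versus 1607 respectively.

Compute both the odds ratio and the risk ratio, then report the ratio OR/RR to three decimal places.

1.405

From the description: a = 779, b = 607, c = 1004, d = 1607.
OR = (779·1607)/(607·1004) = 1251853/609428 = 2.05414
Risk in exposed = 779/1386 = 0.56205; risk in unexposed = 1004/2611 = 0.38453; RR = 1.46166
OR/RR = 2.05414 / 1.46166 = 1.40535
The outcome is not rare, so the OR lies further from 1 than the RR.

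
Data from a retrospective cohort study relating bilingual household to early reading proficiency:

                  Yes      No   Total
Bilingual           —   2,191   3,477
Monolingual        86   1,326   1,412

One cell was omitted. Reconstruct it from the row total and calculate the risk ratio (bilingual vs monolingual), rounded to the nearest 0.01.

6.07

The missing cell is in the exposed row: 3477 − 2191 = 1286.
So a = 1286, b = 2191, c = 86, d = 1326.
RR = [a/(a+b)] / [c/(c+d)] = (1286/3477) / (86/1412) = 0.36986/0.06091 = 6.07257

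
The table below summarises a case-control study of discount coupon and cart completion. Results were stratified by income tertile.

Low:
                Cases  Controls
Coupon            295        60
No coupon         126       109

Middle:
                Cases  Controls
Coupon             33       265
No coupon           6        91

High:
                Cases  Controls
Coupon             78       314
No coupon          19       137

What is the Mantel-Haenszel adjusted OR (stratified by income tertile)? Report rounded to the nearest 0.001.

2.943

OR_MH = Σ(aᵢdᵢ/nᵢ) / Σ(bᵢcᵢ/nᵢ), where nᵢ is the stratum total.
Stratum 1 (Low): n = 590; a·d/n = 295·109/590 = 54.5000; b·c/n = 60·126/590 = 12.8136
Stratum 2 (Middle): n = 395; a·d/n = 33·91/395 = 7.6025; b·c/n = 265·6/395 = 4.0253
Stratum 3 (High): n = 548; a·d/n = 78·137/548 = 19.5000; b·c/n = 314·19/548 = 10.8869
OR_MH = (54.5000 + 7.6025 + 19.5000) / (12.8136 + 4.0253 + 10.8869) = 81.6025 / 27.7257 = 2.94321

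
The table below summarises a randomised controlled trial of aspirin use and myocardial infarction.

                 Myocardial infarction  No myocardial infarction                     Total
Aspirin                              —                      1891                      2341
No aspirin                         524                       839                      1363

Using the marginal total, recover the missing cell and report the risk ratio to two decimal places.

0.50

The missing cell is in the exposed row: 2341 − 1891 = 450.
So a = 450, b = 1891, c = 524, d = 839.
RR = [a/(a+b)] / [c/(c+d)] = (450/2341) / (524/1363) = 0.19223/0.38445 = 0.50001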